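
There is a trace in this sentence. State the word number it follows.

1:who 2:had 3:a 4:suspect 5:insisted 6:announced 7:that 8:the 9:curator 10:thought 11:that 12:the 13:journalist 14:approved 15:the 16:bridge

The displaced element is "who" (word 1).
It is linked across 1 clause boundary (Ø).
It functions as the subject of "announced", so the gap sits immediately after word 5 ("insisted").
Base order: A suspect had insisted that who announced that the curator thought that the journalist approved the bridge.

5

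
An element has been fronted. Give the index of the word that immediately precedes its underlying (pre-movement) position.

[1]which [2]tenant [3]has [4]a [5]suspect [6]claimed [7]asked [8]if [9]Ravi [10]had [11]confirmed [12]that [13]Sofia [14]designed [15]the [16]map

6

The displaced element is "which tenant" (word 2).
It is linked across 1 clause boundary (Ø).
It functions as the subject of "asked", so the gap sits immediately after word 6 ("claimed").
Base order: A suspect has claimed that which tenant asked if Ravi had confirmed that Sofia designed the map.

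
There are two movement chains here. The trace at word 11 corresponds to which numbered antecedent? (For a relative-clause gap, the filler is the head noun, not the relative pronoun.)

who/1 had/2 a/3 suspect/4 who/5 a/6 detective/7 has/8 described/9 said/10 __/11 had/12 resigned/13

1

The marked gap is the subject of "resigned".
Its filler is the fronted wh-phrase "who", at word 1.
(The other dependency links word 4 to a gap after word 9.)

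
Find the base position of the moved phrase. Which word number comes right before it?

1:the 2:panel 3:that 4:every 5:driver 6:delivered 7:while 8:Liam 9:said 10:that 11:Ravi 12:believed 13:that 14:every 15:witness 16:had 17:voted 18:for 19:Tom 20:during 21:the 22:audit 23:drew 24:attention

The displaced element is "the panel" (word 2).
It functions as the direct object of "delivered", so the gap sits immediately after word 6 ("delivered").
Base order: Every driver delivered the panel while Liam said that Ravi believed that every witness had voted for Tom during the audit.

6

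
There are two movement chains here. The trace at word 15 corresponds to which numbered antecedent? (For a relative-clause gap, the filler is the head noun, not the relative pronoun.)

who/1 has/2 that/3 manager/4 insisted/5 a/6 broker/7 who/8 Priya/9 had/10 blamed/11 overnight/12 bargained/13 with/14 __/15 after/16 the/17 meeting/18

1

The marked gap is the object of the preposition "with" of "bargained".
Its filler is the fronted wh-phrase "who", at word 1.
(The other dependency links word 7 to a gap after word 11.)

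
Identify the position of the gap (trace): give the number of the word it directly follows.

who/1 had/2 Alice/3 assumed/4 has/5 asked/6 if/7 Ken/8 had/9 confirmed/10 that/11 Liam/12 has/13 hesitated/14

4

The displaced element is "who" (word 1).
It is linked across 1 clause boundary (Ø).
It functions as the subject of "asked", so the gap sits immediately after word 4 ("assumed").
Base order: Alice had assumed that who has asked if Ken had confirmed that Liam has hesitated.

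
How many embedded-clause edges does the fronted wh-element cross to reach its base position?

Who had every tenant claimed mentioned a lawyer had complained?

1

"who" is extracted from the subject of "mentioned".
Boundaries crossed, outermost first: [Ø] — 1 in total.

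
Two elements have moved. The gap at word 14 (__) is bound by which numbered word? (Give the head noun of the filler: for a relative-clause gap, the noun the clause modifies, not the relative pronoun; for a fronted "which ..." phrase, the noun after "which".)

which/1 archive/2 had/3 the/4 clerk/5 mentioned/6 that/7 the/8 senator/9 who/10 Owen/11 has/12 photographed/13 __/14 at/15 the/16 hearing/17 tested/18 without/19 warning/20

9

The marked gap is inside the relative clause, the direct object of "photographed".
Its filler is the head noun "senator" (via "who"), at word 9.
(The other dependency links word 2 to a gap after word 18.)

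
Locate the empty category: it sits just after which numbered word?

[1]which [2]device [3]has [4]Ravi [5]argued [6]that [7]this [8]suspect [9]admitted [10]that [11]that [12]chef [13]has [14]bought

The displaced element is "which device" (word 2).
It is linked across 2 clause boundaries (that → that).
It functions as the direct object of "bought", so the gap sits immediately after word 14 ("bought").
Base order: Ravi has argued that this suspect admitted that that chef has bought which device.

14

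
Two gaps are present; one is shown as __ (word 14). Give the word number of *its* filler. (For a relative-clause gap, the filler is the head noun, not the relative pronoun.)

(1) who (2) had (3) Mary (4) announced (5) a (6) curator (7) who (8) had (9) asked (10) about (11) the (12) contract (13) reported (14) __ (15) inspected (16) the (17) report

The marked gap is the subject of "inspected".
Its filler is the fronted wh-phrase "who", at word 1.
(The other dependency links word 6 to a gap after word 7.)

1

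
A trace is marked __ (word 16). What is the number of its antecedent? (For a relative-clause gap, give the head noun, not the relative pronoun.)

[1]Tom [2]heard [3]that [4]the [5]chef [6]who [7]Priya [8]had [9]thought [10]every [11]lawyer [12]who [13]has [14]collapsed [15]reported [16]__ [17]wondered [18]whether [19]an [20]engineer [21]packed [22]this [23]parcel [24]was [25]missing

The gap at 16 is the subject of "wondered", inside a relative clause.
The relative pronoun is "who" (word 6); it is bound by the head noun immediately before it.
Its filler is the head noun "chef", at word 5.

5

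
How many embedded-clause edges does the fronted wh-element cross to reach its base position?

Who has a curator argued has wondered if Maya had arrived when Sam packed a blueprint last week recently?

"who" is extracted from the subject of "wondered".
Boundaries crossed, outermost first: [Ø] — 1 in total.

1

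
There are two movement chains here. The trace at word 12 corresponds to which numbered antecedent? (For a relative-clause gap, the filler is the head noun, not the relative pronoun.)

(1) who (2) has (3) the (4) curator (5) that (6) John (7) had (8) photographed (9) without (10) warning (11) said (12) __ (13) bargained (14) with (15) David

1

The marked gap is the subject of "bargained".
Its filler is the fronted wh-phrase "who", at word 1.
(The other dependency links word 4 to a gap after word 8.)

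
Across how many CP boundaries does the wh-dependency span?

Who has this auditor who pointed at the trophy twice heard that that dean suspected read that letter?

"who" is extracted from the subject of "read".
Boundaries crossed, outermost first: [that], [Ø] — 2 in total.

2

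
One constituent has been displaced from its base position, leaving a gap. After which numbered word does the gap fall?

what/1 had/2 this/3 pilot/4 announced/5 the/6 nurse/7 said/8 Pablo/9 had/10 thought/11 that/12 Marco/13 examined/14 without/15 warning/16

14

The displaced element is "what" (word 1).
It is linked across 3 clause boundaries (Ø → Ø → that).
It functions as the direct object of "examined", so the gap sits immediately after word 14 ("examined").
Base order: This pilot had announced the nurse said Pablo had thought that Marco examined what without warning.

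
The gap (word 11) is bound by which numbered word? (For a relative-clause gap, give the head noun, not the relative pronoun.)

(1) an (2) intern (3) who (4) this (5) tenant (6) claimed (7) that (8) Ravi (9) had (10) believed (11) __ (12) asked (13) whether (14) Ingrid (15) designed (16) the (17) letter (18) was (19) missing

The gap at 11 is the subject of "asked", inside a relative clause.
The relative pronoun is "who" (word 3); it is bound by the head noun immediately before it.
Its filler is the head noun "intern", at word 2.

2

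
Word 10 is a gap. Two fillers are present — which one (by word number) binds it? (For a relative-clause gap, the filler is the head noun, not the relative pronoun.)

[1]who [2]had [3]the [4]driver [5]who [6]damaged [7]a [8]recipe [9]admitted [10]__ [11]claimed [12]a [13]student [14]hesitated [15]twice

1

The marked gap is the subject of "claimed".
Its filler is the fronted wh-phrase "who", at word 1.
(The other dependency links word 4 to a gap after word 5.)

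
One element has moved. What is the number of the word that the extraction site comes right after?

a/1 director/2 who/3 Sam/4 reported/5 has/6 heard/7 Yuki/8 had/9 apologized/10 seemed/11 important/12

The displaced element is "a director" (word 2).
It is linked across 1 clause boundary (Ø).
It functions as the subject of "heard", so the gap sits immediately after word 5 ("reported").
Base order: Sam reported a director has heard Yuki had apologized.

5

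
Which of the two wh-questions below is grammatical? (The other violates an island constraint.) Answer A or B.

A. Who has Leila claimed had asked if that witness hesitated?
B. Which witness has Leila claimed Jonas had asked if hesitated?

In B, the wh-phrase is extracted from inside a wh-island (introduced by "if"), which blocks movement.
In A, the extraction path crosses only that-complement boundaries, which are transparent.
So A is grammatical.

A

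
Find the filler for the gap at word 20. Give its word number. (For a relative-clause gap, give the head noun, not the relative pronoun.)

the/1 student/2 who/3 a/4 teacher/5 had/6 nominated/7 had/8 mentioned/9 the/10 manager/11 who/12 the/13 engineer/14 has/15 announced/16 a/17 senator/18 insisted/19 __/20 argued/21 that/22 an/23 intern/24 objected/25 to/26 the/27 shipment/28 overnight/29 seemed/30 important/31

The gap at 20 is the subject of "argued", inside a relative clause.
The relative pronoun is "who" (word 12); it is bound by the head noun immediately before it.
Its filler is the head noun "manager", at word 11.

11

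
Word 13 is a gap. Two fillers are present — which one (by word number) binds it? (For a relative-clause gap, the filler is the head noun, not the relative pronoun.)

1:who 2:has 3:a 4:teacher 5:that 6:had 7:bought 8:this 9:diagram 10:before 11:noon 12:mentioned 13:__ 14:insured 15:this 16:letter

The marked gap is the subject of "insured".
Its filler is the fronted wh-phrase "who", at word 1.
(The other dependency links word 4 to a gap after word 5.)

1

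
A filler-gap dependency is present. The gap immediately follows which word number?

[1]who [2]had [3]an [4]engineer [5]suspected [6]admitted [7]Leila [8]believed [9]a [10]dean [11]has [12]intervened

5

The displaced element is "who" (word 1).
It is linked across 1 clause boundary (Ø).
It functions as the subject of "admitted", so the gap sits immediately after word 5 ("suspected").
Base order: An engineer had suspected who admitted Leila believed a dean has intervened.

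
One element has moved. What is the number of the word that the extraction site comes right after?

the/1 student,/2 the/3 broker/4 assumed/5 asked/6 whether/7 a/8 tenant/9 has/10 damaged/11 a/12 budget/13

5

The displaced element is "the student" (word 2).
It is linked across 1 clause boundary (Ø).
It functions as the subject of "asked", so the gap sits immediately after word 5 ("assumed").
Base order: The broker assumed the student asked whether a tenant has damaged a budget.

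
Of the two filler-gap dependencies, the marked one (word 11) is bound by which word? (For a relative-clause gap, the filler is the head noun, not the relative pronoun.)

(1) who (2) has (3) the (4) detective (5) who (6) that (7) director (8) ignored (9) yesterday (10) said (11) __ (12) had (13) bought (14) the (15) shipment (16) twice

1

The marked gap is the subject of "bought".
Its filler is the fronted wh-phrase "who", at word 1.
(The other dependency links word 4 to a gap after word 8.)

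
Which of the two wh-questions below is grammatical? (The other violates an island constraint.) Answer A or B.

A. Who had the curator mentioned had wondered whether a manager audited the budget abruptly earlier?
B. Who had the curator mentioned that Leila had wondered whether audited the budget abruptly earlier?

In B, the wh-phrase is extracted from inside a wh-island (introduced by "whether"), which blocks movement.
In A, the extraction path crosses only that-complement boundaries, which are transparent.
So A is grammatical.

A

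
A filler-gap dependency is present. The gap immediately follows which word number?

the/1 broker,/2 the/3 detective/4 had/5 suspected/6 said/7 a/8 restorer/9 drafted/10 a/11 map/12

The displaced element is "the broker" (word 2).
It is linked across 1 clause boundary (Ø).
It functions as the subject of "said", so the gap sits immediately after word 6 ("suspected").
Base order: The detective had suspected the broker said a restorer drafted a map.

6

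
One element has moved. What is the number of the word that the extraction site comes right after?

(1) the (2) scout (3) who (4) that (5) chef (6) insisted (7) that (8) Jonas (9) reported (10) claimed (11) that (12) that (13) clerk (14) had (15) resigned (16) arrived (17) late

The displaced element is "the scout" (word 2).
It is linked across 2 clause boundaries (that → Ø).
It functions as the subject of "claimed", so the gap sits immediately after word 9 ("reported").
Base order: That chef insisted that Jonas reported that the scout claimed that that clerk had resigned.

9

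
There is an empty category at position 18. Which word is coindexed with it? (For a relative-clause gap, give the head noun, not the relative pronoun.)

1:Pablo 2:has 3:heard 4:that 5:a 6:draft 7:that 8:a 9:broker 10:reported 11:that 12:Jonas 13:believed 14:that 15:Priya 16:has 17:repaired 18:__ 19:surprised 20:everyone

6

The gap at 18 is the object of "repaired", inside a relative clause.
The relative pronoun is "that" (word 7); it is bound by the head noun immediately before it.
Its filler is the head noun "draft", at word 6.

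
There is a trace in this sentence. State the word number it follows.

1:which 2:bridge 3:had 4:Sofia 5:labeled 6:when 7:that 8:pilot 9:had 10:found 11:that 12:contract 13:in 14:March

The displaced element is "which bridge" (word 2).
It functions as the direct object of "labeled", so the gap sits immediately after word 5 ("labeled").
Base order: Sofia had labeled which bridge when that pilot had found that contract in March.

5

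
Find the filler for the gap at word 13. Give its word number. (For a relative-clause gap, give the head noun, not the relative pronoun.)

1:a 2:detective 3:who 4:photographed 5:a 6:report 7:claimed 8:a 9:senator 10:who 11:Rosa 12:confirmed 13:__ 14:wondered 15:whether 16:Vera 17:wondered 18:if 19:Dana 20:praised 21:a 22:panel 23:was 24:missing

The gap at 13 is the subject of "wondered", inside a relative clause.
The relative pronoun is "who" (word 10); it is bound by the head noun immediately before it.
Its filler is the head noun "senator", at word 9.

9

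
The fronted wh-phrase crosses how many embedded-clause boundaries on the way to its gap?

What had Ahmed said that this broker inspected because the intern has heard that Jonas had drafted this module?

1

"what" is extracted from the object of "inspected".
Boundaries crossed, outermost first: [that] — 1 in total.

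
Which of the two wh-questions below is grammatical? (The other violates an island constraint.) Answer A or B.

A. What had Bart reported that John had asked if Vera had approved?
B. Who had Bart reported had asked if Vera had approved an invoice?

In A, the wh-phrase is extracted from inside a wh-island (introduced by "if"), which blocks movement.
In B, the extraction path crosses only that-complement boundaries, which are transparent.
So B is grammatical.

B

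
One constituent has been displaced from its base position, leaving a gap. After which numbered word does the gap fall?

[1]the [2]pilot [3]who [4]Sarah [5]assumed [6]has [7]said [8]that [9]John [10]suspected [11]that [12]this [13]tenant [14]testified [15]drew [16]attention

The displaced element is "the pilot" (word 2).
It is linked across 1 clause boundary (Ø).
It functions as the subject of "said", so the gap sits immediately after word 5 ("assumed").
Base order: Sarah assumed that the pilot has said that John suspected that this tenant testified.

5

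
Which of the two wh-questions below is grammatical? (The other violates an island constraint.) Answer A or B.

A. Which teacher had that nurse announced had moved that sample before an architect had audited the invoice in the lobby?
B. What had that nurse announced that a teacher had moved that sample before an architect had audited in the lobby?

In B, the wh-phrase is extracted from inside an adjunct island (introduced by "before"), which blocks movement.
In A, the extraction path crosses only that-complement boundaries, which are transparent.
So A is grammatical.

A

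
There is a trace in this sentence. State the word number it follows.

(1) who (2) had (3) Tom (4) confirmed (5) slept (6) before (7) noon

The displaced element is "who" (word 1).
It is linked across 1 clause boundary (Ø).
It functions as the subject of "slept", so the gap sits immediately after word 4 ("confirmed").
Base order: Tom had confirmed who slept before noon.

4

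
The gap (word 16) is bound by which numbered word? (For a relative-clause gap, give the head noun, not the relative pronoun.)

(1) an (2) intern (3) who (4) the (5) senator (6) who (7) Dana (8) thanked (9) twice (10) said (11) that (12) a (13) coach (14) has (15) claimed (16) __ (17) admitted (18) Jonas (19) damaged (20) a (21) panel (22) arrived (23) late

The gap at 16 is the subject of "admitted", inside a relative clause.
The relative pronoun is "who" (word 3); it is bound by the head noun immediately before it.
Its filler is the head noun "intern", at word 2.

2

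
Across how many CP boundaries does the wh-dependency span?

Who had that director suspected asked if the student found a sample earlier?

1

"who" is extracted from the subject of "asked".
Boundaries crossed, outermost first: [Ø] — 1 in total.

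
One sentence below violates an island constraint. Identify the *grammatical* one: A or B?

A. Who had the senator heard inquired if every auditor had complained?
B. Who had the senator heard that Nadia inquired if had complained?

In B, the wh-phrase is extracted from inside a wh-island (introduced by "if"), which blocks movement.
In A, the extraction path crosses only that-complement boundaries, which are transparent.
So A is grammatical.

A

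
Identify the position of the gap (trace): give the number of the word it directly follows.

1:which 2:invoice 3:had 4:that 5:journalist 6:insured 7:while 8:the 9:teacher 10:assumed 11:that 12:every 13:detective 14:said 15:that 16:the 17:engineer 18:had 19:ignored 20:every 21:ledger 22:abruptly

The displaced element is "which invoice" (word 2).
It functions as the direct object of "insured", so the gap sits immediately after word 6 ("insured").
Base order: That journalist had insured which invoice while the teacher assumed that every detective said that the engineer had ignored every ledger abruptly.

6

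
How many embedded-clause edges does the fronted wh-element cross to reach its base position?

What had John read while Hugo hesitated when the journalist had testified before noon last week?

"what" originates inside the matrix clause — no clause boundary is crossed.

0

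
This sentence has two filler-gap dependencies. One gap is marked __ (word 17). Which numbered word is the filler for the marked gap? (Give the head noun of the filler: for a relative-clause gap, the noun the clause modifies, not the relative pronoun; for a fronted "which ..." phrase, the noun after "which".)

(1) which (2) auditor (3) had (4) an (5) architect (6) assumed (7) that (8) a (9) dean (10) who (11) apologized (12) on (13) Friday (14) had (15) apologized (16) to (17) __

2

The marked gap is the object of the preposition "to" of "apologized".
Its filler is the fronted wh-phrase "which auditor", at word 2.
(The other dependency links word 9 to a gap after word 10.)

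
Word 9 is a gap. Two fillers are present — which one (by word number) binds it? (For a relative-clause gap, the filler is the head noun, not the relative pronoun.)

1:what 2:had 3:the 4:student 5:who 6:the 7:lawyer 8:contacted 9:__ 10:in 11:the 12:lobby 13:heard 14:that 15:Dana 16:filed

The marked gap is inside the relative clause, the direct object of "contacted".
Its filler is the head noun "student" (via "who"), at word 4.
(The other dependency links word 1 to a gap after word 16.)

4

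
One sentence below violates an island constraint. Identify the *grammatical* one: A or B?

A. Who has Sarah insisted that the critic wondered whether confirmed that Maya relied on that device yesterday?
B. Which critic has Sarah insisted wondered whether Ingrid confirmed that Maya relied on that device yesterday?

In A, the wh-phrase is extracted from inside a wh-island (introduced by "whether"), which blocks movement.
In B, the extraction path crosses only that-complement boundaries, which are transparent.
So B is grammatical.

B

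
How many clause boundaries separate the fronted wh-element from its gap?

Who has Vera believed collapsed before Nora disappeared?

1

"who" is extracted from the subject of "collapsed".
Boundaries crossed, outermost first: [Ø] — 1 in total.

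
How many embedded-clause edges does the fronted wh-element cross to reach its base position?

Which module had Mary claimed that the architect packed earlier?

"which module" is extracted from the object of "packed".
Boundaries crossed, outermost first: [that] — 1 in total.

1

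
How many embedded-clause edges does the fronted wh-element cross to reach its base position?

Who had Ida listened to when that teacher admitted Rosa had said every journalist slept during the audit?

0

"who" originates inside the matrix clause — no clause boundary is crossed.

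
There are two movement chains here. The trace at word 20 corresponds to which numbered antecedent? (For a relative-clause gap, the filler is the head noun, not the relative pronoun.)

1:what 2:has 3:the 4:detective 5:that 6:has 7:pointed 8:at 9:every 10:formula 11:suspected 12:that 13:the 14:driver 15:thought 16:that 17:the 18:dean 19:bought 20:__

1

The marked gap is the direct object of "bought".
Its filler is the fronted wh-phrase "what", at word 1.
(The other dependency links word 4 to a gap after word 5.)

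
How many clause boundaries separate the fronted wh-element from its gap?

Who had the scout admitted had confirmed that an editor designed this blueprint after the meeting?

1

"who" is extracted from the subject of "confirmed".
Boundaries crossed, outermost first: [Ø] — 1 in total.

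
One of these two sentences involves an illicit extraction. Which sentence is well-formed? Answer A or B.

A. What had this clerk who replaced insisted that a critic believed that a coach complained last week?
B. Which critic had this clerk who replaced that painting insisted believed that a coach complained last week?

In A, the wh-phrase is extracted from inside a complex-NP island (relative clause) (introduced by "who"), which blocks movement.
In B, the extraction path crosses only that-complement boundaries, which are transparent.
So B is grammatical.

B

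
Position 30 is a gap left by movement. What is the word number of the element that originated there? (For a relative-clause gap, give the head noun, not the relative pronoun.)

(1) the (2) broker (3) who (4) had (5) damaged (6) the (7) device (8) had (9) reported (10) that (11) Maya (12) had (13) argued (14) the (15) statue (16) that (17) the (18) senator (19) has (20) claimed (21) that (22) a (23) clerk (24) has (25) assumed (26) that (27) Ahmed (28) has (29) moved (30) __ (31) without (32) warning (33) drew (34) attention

The gap at 30 is the object of "moved", inside a relative clause.
The relative pronoun is "that" (word 16); it is bound by the head noun immediately before it.
Its filler is the head noun "statue", at word 15.

15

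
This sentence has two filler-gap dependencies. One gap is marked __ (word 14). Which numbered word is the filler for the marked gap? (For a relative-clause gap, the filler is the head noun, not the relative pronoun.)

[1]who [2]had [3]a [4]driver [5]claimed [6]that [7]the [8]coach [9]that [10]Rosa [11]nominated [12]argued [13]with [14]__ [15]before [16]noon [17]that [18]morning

1

The marked gap is the object of the preposition "with" of "argued".
Its filler is the fronted wh-phrase "who", at word 1.
(The other dependency links word 8 to a gap after word 11.)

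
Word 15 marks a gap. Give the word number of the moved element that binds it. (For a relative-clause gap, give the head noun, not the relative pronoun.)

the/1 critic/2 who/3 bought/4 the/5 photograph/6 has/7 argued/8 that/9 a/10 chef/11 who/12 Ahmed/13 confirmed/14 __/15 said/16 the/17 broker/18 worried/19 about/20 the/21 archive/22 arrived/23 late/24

The gap at 15 is the subject of "said", inside a relative clause.
The relative pronoun is "who" (word 12); it is bound by the head noun immediately before it.
Its filler is the head noun "chef", at word 11.

11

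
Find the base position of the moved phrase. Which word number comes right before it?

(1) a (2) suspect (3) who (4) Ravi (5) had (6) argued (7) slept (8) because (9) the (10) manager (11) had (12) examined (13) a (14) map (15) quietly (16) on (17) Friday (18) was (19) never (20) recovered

6

The displaced element is "a suspect" (word 2).
It is linked across 1 clause boundary (Ø).
It functions as the subject of "slept", so the gap sits immediately after word 6 ("argued").
Base order: Ravi had argued that a suspect slept because the manager had examined a map quietly on Friday.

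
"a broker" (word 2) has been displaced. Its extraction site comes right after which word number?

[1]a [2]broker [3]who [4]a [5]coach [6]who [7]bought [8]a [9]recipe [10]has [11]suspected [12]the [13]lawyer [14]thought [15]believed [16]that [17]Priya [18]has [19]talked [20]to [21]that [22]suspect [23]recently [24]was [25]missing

14

The displaced element is "a broker" (word 2).
It is linked across 2 clause boundaries (Ø → Ø).
It functions as the subject of "believed", so the gap sits immediately after word 14 ("thought").
Base order: A coach who bought a recipe has suspected the lawyer thought a broker believed that Priya has talked to that suspect recently.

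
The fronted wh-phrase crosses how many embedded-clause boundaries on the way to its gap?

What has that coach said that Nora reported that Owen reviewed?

2

"what" is extracted from the object of "reviewed".
Boundaries crossed, outermost first: [that], [that] — 2 in total.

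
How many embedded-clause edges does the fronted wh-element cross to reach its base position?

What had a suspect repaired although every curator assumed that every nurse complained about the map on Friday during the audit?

0

"what" originates inside the matrix clause — no clause boundary is crossed.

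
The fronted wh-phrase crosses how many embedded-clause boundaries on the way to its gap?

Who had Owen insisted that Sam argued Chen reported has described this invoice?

"who" is extracted from the subject of "described".
Boundaries crossed, outermost first: [that], [Ø], [Ø] — 3 in total.

3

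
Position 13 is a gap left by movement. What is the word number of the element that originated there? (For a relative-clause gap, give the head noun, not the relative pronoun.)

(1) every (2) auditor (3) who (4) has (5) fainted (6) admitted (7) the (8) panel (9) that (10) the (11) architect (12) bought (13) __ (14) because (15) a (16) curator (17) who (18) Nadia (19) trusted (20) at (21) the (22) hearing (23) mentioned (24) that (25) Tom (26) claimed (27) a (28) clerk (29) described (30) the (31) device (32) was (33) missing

The gap at 13 is the object of "bought", inside a relative clause.
The relative pronoun is "that" (word 9); it is bound by the head noun immediately before it.
Its filler is the head noun "panel", at word 8.

8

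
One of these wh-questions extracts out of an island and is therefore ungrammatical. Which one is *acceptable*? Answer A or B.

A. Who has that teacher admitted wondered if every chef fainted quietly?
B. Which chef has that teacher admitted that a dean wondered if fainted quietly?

A

In B, the wh-phrase is extracted from inside a wh-island (introduced by "if"), which blocks movement.
In A, the extraction path crosses only that-complement boundaries, which are transparent.
So A is grammatical.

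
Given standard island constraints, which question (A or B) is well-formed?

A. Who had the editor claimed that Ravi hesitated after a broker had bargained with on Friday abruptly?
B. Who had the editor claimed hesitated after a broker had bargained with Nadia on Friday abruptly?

B

In A, the wh-phrase is extracted from inside an adjunct island (introduced by "after"), which blocks movement.
In B, the extraction path crosses only that-complement boundaries, which are transparent.
So B is grammatical.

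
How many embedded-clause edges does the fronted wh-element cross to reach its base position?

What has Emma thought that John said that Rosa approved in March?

"what" is extracted from the object of "approved".
Boundaries crossed, outermost first: [that], [that] — 2 in total.

2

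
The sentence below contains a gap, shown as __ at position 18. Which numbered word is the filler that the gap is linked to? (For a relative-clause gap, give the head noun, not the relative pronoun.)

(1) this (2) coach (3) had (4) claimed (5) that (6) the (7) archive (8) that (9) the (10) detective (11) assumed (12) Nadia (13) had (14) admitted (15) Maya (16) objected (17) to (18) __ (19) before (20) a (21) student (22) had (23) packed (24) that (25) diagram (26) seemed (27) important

7

The gap at 18 is the prepositional object of "objected", inside a relative clause.
The relative pronoun is "that" (word 8); it is bound by the head noun immediately before it.
Its filler is the head noun "archive", at word 7.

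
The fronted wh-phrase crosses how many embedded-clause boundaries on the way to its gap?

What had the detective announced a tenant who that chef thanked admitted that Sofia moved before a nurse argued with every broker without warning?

2

"what" is extracted from the object of "moved".
Boundaries crossed, outermost first: [Ø], [that] — 2 in total.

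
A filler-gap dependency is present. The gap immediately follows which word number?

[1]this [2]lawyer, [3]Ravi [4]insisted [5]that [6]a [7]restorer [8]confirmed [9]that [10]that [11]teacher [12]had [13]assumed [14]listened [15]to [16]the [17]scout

13

The displaced element is "this lawyer" (word 2).
It is linked across 3 clause boundaries (that → that → Ø).
It functions as the subject of "listened", so the gap sits immediately after word 13 ("assumed").
Base order: Ravi insisted that a restorer confirmed that that teacher had assumed this lawyer listened to the scout.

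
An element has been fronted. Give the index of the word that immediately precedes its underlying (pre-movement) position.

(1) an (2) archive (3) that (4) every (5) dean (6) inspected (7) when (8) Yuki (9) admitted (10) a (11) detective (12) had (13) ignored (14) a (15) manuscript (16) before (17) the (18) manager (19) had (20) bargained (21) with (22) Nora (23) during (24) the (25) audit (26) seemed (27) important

The displaced element is "an archive" (word 2).
It functions as the direct object of "inspected", so the gap sits immediately after word 6 ("inspected").
Base order: Every dean inspected an archive when Yuki admitted a detective had ignored a manuscript before the manager had bargained with Nora during the audit.

6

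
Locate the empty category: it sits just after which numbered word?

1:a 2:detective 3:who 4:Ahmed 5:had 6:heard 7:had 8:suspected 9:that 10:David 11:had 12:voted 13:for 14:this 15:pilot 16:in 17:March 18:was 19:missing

The displaced element is "a detective" (word 2).
It is linked across 1 clause boundary (Ø).
It functions as the subject of "suspected", so the gap sits immediately after word 6 ("heard").
Base order: Ahmed had heard that a detective had suspected that David had voted for this pilot in March.

6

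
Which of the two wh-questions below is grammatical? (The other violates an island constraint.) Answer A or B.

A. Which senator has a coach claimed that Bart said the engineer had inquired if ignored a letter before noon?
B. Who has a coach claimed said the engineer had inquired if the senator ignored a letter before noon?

In A, the wh-phrase is extracted from inside a wh-island (introduced by "if"), which blocks movement.
In B, the extraction path crosses only that-complement boundaries, which are transparent.
So B is grammatical.

B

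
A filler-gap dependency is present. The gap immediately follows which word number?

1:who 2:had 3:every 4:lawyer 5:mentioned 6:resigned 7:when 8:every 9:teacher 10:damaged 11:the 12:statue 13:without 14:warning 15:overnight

The displaced element is "who" (word 1).
It is linked across 1 clause boundary (Ø).
It functions as the subject of "resigned", so the gap sits immediately after word 5 ("mentioned").
Base order: Every lawyer had mentioned that who resigned when every teacher damaged the statue without warning overnight.

5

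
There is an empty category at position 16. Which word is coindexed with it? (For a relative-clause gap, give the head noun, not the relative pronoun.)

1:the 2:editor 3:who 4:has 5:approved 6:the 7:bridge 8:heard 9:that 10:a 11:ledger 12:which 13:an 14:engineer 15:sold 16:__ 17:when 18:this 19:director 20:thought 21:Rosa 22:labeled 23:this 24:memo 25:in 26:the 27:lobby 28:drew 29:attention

The gap at 16 is the object of "sold", inside a relative clause.
The relative pronoun is "which" (word 12); it is bound by the head noun immediately before it.
Its filler is the head noun "ledger", at word 11.

11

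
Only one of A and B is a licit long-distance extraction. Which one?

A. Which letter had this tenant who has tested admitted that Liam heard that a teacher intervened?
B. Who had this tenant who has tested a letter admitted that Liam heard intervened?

In A, the wh-phrase is extracted from inside a complex-NP island (relative clause) (introduced by "who"), which blocks movement.
In B, the extraction path crosses only that-complement boundaries, which are transparent.
So B is grammatical.

B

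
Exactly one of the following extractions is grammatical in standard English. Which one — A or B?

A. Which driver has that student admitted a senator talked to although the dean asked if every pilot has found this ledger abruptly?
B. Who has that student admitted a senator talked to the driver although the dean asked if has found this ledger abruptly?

In B, the wh-phrase is extracted from inside an adjunct island (introduced by "although"), which blocks movement.
In A, the extraction path crosses only that-complement boundaries, which are transparent.
So A is grammatical.

A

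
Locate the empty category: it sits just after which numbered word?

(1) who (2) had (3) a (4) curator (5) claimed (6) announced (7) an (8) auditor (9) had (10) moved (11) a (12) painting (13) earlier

5

The displaced element is "who" (word 1).
It is linked across 1 clause boundary (Ø).
It functions as the subject of "announced", so the gap sits immediately after word 5 ("claimed").
Base order: A curator had claimed who announced an auditor had moved a painting earlier.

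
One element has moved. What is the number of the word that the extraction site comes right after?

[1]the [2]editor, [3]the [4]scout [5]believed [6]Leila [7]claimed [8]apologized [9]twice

7

The displaced element is "the editor" (word 2).
It is linked across 2 clause boundaries (Ø → Ø).
It functions as the subject of "apologized", so the gap sits immediately after word 7 ("claimed").
Base order: The scout believed Leila claimed that the editor apologized twice.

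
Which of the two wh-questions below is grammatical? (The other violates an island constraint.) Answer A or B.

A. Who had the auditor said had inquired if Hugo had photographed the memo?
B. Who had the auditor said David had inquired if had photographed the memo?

A

In B, the wh-phrase is extracted from inside a wh-island (introduced by "if"), which blocks movement.
In A, the extraction path crosses only that-complement boundaries, which are transparent.
So A is grammatical.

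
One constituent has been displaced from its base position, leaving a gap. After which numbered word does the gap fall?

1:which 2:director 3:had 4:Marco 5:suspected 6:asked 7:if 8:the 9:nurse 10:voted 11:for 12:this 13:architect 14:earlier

5

The displaced element is "which director" (word 2).
It is linked across 1 clause boundary (Ø).
It functions as the subject of "asked", so the gap sits immediately after word 5 ("suspected").
Base order: Marco had suspected which director asked if the nurse voted for this architect earlier.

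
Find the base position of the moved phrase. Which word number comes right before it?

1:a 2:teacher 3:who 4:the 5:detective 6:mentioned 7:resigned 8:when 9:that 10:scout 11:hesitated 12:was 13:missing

The displaced element is "a teacher" (word 2).
It is linked across 1 clause boundary (Ø).
It functions as the subject of "resigned", so the gap sits immediately after word 6 ("mentioned").
Base order: The detective mentioned a teacher resigned when that scout hesitated.

6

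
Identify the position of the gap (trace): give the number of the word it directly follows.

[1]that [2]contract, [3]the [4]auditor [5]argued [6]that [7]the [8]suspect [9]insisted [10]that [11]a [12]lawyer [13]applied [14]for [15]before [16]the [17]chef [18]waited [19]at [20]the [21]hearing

The displaced element is "that contract" (word 2).
It is linked across 2 clause boundaries (that → that).
It functions as the object of the preposition "for" of "applied", so the gap sits immediately after word 14 ("for").
Base order: The auditor argued that the suspect insisted that a lawyer applied for that contract before the chef waited at the hearing.

14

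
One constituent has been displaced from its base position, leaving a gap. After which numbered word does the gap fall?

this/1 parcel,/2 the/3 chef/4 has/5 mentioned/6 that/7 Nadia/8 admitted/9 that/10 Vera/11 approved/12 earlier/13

12

The displaced element is "this parcel" (word 2).
It is linked across 2 clause boundaries (that → that).
It functions as the direct object of "approved", so the gap sits immediately after word 12 ("approved").
Base order: The chef has mentioned that Nadia admitted that Vera approved this parcel earlier.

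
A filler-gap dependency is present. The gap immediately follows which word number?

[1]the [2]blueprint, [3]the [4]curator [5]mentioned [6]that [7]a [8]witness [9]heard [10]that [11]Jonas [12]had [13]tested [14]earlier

13

The displaced element is "the blueprint" (word 2).
It is linked across 2 clause boundaries (that → that).
It functions as the direct object of "tested", so the gap sits immediately after word 13 ("tested").
Base order: The curator mentioned that a witness heard that Jonas had tested the blueprint earlier.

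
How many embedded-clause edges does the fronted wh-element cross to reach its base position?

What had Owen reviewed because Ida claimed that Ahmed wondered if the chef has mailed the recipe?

0

"what" originates inside the matrix clause — no clause boundary is crossed.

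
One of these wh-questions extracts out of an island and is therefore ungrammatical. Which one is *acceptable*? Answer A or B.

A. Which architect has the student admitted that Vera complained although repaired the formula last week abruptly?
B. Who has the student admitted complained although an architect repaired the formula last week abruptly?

B

In A, the wh-phrase is extracted from inside an adjunct island (introduced by "although"), which blocks movement.
In B, the extraction path crosses only that-complement boundaries, which are transparent.
So B is grammatical.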